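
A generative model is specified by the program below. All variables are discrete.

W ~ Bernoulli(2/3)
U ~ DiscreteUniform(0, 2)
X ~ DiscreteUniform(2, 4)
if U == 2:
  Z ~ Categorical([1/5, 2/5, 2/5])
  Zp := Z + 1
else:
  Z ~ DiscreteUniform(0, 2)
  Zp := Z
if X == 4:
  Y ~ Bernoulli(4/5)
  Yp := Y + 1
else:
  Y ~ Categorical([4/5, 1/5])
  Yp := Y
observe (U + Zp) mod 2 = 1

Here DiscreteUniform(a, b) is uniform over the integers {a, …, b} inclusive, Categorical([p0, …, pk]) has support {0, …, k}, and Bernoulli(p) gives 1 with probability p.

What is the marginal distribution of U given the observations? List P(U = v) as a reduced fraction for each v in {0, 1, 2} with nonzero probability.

Enumerate traces; 60 have nonzero weight after conditioning:
  (W=0, U=0, X=2, Z=1, Y=0) weight 4/405
  (W=0, U=0, X=2, Z=1, Y=1) weight 1/405
  (W=0, U=0, X=3, Z=1, Y=0) weight 4/405
  (W=0, U=0, X=3, Z=1, Y=1) weight 1/405
  (W=0, U=0, X=4, Z=1, Y=0) weight 1/405
  (W=0, U=0, X=4, Z=1, Y=1) weight 4/405
  (W=0, U=1, X=2, Z=0, Y=0) weight 4/405
  (W=0, U=1, X=2, Z=0, Y=1) weight 1/405
  (W=0, U=2, X=2, Z=0, Y=0) weight 4/675
  … 51 more
Group by U:
  weight(U=0) = 1/9
  weight(U=1) = 2/9
  weight(U=2) = 1/5
Total weight = 1/9 + 2/9 + 1/5 = 8/15
P(U=0 | obs) = 1/9 / 8/15 = 5/24
P(U=1 | obs) = 2/9 / 8/15 = 5/12
P(U=2 | obs) = 1/5 / 8/15 = 3/8

P(U=0) = 5/24, P(U=1) = 5/12, P(U=2) = 3/8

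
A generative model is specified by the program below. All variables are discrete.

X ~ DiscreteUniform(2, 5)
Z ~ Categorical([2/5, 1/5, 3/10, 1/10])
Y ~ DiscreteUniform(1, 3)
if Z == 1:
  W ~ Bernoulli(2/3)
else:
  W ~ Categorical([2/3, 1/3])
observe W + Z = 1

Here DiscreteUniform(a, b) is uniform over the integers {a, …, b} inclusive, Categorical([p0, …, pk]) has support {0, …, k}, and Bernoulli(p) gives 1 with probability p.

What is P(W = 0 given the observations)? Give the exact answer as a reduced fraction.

P(W = 0 | obs) = 1/3

Enumerate traces; 24 have nonzero weight after conditioning:
  (X=2, Z=0, Y=1, W=1) weight 1/90
  (X=2, Z=0, Y=2, W=1) weight 1/90
  (X=2, Z=0, Y=3, W=1) weight 1/90
  (X=2, Z=1, Y=1, W=0) weight 1/180
  (X=2, Z=1, Y=2, W=0) weight 1/180
  (X=2, Z=1, Y=3, W=0) weight 1/180
  (X=3, Z=0, Y=1, W=1) weight 1/90
  (X=3, Z=0, Y=2, W=1) weight 1/90
  … 16 more
Group by W:
  weight(W=0) = 1/15
  weight(W=1) = 2/15
Total weight = 1/15 + 2/15 = 1/5
P(W=0 | obs) = 1/15 / 1/5 = 1/3
P(W=1 | obs) = 2/15 / 1/5 = 2/3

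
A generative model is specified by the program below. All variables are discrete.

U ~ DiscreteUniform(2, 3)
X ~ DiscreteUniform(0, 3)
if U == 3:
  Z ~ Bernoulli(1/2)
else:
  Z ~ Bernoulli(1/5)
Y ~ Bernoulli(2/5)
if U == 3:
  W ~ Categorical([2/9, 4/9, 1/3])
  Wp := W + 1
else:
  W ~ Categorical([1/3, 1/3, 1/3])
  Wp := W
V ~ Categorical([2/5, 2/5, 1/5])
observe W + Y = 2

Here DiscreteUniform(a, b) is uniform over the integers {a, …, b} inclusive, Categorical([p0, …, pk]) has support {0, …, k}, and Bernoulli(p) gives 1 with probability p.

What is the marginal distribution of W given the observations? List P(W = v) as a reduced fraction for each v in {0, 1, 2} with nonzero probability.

Enumerate traces; 96 have nonzero weight after conditioning:
  (U=2, X=0, Z=0, Y=0, W=2, V=0) weight 1/125
  (U=2, X=0, Z=0, Y=0, W=2, V=1) weight 1/125
  (U=2, X=0, Z=0, Y=0, W=2, V=2) weight 1/250
  (U=2, X=0, Z=0, Y=1, W=1, V=0) weight 2/375
  (U=2, X=0, Z=0, Y=1, W=1, V=1) weight 2/375
  (U=2, X=0, Z=0, Y=1, W=1, V=2) weight 1/375
  (U=2, X=0, Z=1, Y=0, W=2, V=0) weight 1/500
  (U=2, X=0, Z=1, Y=0, W=2, V=1) weight 1/500
  … 88 more
Group by W:
  weight(W=1) = 7/45
  weight(W=2) = 1/5
Total weight = 7/45 + 1/5 = 16/45
P(W=1 | obs) = 7/45 / 16/45 = 7/16
P(W=2 | obs) = 1/5 / 16/45 = 9/16

P(W=1) = 7/16, P(W=2) = 9/16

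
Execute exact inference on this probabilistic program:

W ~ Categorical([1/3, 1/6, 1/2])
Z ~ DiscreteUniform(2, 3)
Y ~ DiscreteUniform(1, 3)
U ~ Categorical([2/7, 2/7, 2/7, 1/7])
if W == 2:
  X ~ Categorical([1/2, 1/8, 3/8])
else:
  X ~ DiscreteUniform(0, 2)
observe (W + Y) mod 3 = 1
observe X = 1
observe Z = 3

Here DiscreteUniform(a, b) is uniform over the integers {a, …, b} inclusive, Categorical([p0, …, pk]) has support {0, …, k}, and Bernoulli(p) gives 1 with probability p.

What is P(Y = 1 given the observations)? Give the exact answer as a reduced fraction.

Enumerate traces; 12 have nonzero weight after conditioning:
  (W=0, Z=3, Y=1, U=0, X=1) weight 1/189
  (W=0, Z=3, Y=1, U=1, X=1) weight 1/189
  (W=0, Z=3, Y=1, U=2, X=1) weight 1/189
  (W=0, Z=3, Y=1, U=3, X=1) weight 1/378
  (W=1, Z=3, Y=3, U=0, X=1) weight 1/378
  (W=1, Z=3, Y=3, U=1, X=1) weight 1/378
  (W=1, Z=3, Y=3, U=2, X=1) weight 1/378
  (W=1, Z=3, Y=3, U=3, X=1) weight 1/756
  (W=2, Z=3, Y=2, U=0, X=1) weight 1/336
  … 3 more
Group by Y:
  weight(Y=1) = 1/54
  weight(Y=2) = 1/96
  weight(Y=3) = 1/108
Total weight = 1/54 + 1/96 + 1/108 = 11/288
P(Y=1 | obs) = 1/54 / 11/288 = 16/33
P(Y=2 | obs) = 1/96 / 11/288 = 3/11
P(Y=3 | obs) = 1/108 / 11/288 = 8/33

P(Y = 1 | obs) = 16/33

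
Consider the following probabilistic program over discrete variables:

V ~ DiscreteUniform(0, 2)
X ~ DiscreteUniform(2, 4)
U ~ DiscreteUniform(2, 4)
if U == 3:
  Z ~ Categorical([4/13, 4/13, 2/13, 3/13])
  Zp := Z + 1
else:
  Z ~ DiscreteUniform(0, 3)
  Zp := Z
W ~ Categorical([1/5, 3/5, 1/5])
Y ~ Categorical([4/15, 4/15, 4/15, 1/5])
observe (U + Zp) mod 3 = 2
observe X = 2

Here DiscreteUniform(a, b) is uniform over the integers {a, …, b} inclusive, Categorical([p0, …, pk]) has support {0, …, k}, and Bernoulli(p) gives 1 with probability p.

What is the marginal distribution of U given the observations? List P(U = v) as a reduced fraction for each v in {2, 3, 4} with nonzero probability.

P(U=2) = 26/55, P(U=3) = 16/55, P(U=4) = 13/55

Enumerate traces; 144 have nonzero weight after conditioning:
  (V=0, X=2, U=2, Z=0, W=0, Y=0) weight 1/2025
  (V=0, X=2, U=2, Z=0, W=0, Y=1) weight 1/2025
  (V=0, X=2, U=2, Z=0, W=0, Y=2) weight 1/2025
  (V=0, X=2, U=2, Z=0, W=0, Y=3) weight 1/2700
  (V=0, X=2, U=2, Z=0, W=1, Y=0) weight 1/675
  (V=0, X=2, U=2, Z=0, W=1, Y=1) weight 1/675
  (V=0, X=2, U=2, Z=0, W=1, Y=2) weight 1/675
  (V=0, X=2, U=2, Z=0, W=1, Y=3) weight 1/900
  (V=0, X=2, U=3, Z=1, W=0, Y=0) weight 16/26325
  (V=0, X=2, U=4, Z=1, W=0, Y=0) weight 1/2025
  … 134 more
Group by U:
  weight(U=2) = 1/18
  weight(U=3) = 4/117
  weight(U=4) = 1/36
Total weight = 1/18 + 4/117 + 1/36 = 55/468
P(U=2 | obs) = 1/18 / 55/468 = 26/55
P(U=3 | obs) = 4/117 / 55/468 = 16/55
P(U=4 | obs) = 1/36 / 55/468 = 13/55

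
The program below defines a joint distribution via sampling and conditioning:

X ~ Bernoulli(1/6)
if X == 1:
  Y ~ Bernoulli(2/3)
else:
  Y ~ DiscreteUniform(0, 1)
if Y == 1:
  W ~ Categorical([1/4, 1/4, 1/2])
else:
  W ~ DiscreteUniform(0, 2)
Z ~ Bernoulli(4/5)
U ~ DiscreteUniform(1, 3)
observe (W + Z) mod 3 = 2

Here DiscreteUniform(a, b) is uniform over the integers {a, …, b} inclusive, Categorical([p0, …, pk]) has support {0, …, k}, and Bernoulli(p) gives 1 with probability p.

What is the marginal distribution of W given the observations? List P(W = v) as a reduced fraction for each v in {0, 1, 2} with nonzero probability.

Enumerate traces; 24 have nonzero weight after conditioning:
  (X=0, Y=0, W=1, Z=1, U=1) weight 1/27
  (X=0, Y=0, W=1, Z=1, U=2) weight 1/27
  (X=0, Y=0, W=1, Z=1, U=3) weight 1/27
  (X=0, Y=0, W=2, Z=0, U=1) weight 1/108
  (X=0, Y=0, W=2, Z=0, U=2) weight 1/108
  (X=0, Y=0, W=2, Z=0, U=3) weight 1/108
  (X=0, Y=1, W=1, Z=1, U=1) weight 1/36
  (X=0, Y=1, W=1, Z=1, U=2) weight 1/36
  … 16 more
Group by W:
  weight(W=1) = 25/108
  weight(W=2) = 91/1080
Total weight = 25/108 + 91/1080 = 341/1080
P(W=1 | obs) = 25/108 / 341/1080 = 250/341
P(W=2 | obs) = 91/1080 / 341/1080 = 91/341

P(W=1) = 250/341, P(W=2) = 91/341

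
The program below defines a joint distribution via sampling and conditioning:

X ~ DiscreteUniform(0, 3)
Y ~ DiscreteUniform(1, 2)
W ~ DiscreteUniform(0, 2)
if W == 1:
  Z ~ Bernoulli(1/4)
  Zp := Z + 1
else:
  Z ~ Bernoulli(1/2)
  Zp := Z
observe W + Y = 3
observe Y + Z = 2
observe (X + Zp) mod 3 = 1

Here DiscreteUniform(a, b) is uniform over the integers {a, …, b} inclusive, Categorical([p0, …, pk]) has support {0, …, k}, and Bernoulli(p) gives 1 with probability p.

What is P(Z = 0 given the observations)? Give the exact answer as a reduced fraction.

Enumerate traces; 4 have nonzero weight after conditioning:
  (X=0, Y=1, W=2, Z=1) weight 1/48
  (X=0, Y=2, W=1, Z=0) weight 1/32
  (X=3, Y=1, W=2, Z=1) weight 1/48
  (X=3, Y=2, W=1, Z=0) weight 1/32
Group by Z:
  weight(Z=0) = 1/16
  weight(Z=1) = 1/24
Total weight = 1/16 + 1/24 = 5/48
P(Z=0 | obs) = 1/16 / 5/48 = 3/5
P(Z=1 | obs) = 1/24 / 5/48 = 2/5

P(Z = 0 | obs) = 3/5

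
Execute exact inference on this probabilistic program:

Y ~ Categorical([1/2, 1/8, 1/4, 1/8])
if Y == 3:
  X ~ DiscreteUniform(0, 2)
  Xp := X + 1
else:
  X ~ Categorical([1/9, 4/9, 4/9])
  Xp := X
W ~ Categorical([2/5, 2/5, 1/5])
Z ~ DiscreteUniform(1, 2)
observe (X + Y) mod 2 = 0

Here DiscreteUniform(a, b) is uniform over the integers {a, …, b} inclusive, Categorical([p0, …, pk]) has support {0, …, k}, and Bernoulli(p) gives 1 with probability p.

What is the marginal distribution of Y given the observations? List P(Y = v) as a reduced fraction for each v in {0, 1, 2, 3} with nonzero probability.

P(Y=0) = 20/37, P(Y=1) = 4/37, P(Y=2) = 10/37, P(Y=3) = 3/37

Enumerate traces; 36 have nonzero weight after conditioning:
  (Y=0, X=0, W=0, Z=1) weight 1/90
  (Y=0, X=0, W=0, Z=2) weight 1/90
  (Y=0, X=0, W=1, Z=1) weight 1/90
  (Y=0, X=0, W=1, Z=2) weight 1/90
  (Y=0, X=0, W=2, Z=1) weight 1/180
  (Y=0, X=0, W=2, Z=2) weight 1/180
  (Y=0, X=2, W=0, Z=1) weight 2/45
  (Y=0, X=2, W=0, Z=2) weight 2/45
  (Y=1, X=1, W=0, Z=1) weight 1/90
  (Y=2, X=0, W=0, Z=1) weight 1/180
  … 26 more
Group by Y:
  weight(Y=0) = 5/18
  weight(Y=1) = 1/18
  weight(Y=2) = 5/36
  weight(Y=3) = 1/24
Total weight = 5/18 + 1/18 + 5/36 + 1/24 = 37/72
P(Y=0 | obs) = 5/18 / 37/72 = 20/37
P(Y=1 | obs) = 1/18 / 37/72 = 4/37
P(Y=2 | obs) = 5/36 / 37/72 = 10/37
P(Y=3 | obs) = 1/24 / 37/72 = 3/37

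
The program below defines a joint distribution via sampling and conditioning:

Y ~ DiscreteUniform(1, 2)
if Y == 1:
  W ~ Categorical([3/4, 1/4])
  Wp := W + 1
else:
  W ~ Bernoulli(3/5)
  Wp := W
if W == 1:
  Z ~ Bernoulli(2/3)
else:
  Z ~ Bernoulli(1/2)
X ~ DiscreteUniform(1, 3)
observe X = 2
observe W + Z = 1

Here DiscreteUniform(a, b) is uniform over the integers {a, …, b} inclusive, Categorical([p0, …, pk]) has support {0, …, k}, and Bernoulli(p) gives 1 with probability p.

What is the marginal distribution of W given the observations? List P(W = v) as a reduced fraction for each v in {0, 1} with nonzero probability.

Enumerate traces; 4 have nonzero weight after conditioning:
  (Y=1, W=0, Z=1, X=2) weight 1/16
  (Y=1, W=1, Z=0, X=2) weight 1/72
  (Y=2, W=0, Z=1, X=2) weight 1/30
  (Y=2, W=1, Z=0, X=2) weight 1/30
Group by W:
  weight(W=0) = 23/240
  weight(W=1) = 17/360
Total weight = 23/240 + 17/360 = 103/720
P(W=0 | obs) = 23/240 / 103/720 = 69/103
P(W=1 | obs) = 17/360 / 103/720 = 34/103

P(W=0) = 69/103, P(W=1) = 34/103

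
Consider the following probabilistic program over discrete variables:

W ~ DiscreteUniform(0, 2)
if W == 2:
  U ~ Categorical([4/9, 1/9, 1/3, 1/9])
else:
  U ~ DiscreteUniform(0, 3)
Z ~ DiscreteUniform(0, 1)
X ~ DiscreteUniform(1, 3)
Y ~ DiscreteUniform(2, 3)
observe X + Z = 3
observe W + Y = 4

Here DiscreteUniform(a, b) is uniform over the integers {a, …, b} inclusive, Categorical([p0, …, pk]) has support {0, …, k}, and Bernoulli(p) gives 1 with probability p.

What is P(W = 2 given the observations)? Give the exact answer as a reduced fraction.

Enumerate traces; 16 have nonzero weight after conditioning:
  (W=1, U=0, Z=0, X=3, Y=3) weight 1/144
  (W=1, U=0, Z=1, X=2, Y=3) weight 1/144
  (W=1, U=1, Z=0, X=3, Y=3) weight 1/144
  (W=1, U=1, Z=1, X=2, Y=3) weight 1/144
  (W=1, U=2, Z=0, X=3, Y=3) weight 1/144
  (W=1, U=2, Z=1, X=2, Y=3) weight 1/144
  (W=1, U=3, Z=0, X=3, Y=3) weight 1/144
  (W=1, U=3, Z=1, X=2, Y=3) weight 1/144
  (W=2, U=0, Z=0, X=3, Y=2) weight 1/81
  … 7 more
Group by W:
  weight(W=1) = 1/18
  weight(W=2) = 1/18
Total weight = 1/18 + 1/18 = 1/9
P(W=1 | obs) = 1/18 / 1/9 = 1/2
P(W=2 | obs) = 1/18 / 1/9 = 1/2

P(W = 2 | obs) = 1/2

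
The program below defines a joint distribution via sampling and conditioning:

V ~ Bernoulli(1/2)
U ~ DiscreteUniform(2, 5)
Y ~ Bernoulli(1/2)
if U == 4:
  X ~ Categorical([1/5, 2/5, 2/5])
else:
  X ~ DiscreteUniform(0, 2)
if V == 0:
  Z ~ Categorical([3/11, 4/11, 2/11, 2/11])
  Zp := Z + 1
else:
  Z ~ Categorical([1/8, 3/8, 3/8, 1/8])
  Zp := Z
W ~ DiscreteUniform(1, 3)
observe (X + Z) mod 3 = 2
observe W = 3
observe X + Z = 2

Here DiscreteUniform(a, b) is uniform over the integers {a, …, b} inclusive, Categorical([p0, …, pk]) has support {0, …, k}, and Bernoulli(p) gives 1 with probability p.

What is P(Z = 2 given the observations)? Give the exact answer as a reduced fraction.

Enumerate traces; 48 have nonzero weight after conditioning:
  (V=0, U=2, Y=0, X=0, Z=2, W=3) weight 1/792
  (V=0, U=2, Y=0, X=1, Z=1, W=3) weight 1/396
  (V=0, U=2, Y=0, X=2, Z=0, W=3) weight 1/528
  (V=0, U=2, Y=1, X=0, Z=2, W=3) weight 1/792
  (V=0, U=2, Y=1, X=1, Z=1, W=3) weight 1/396
  (V=0, U=2, Y=1, X=2, Z=0, W=3) weight 1/528
  (V=0, U=3, Y=0, X=0, Z=2, W=3) weight 1/792
  (V=0, U=3, Y=0, X=1, Z=1, W=3) weight 1/396
  … 40 more
Group by Z:
  weight(Z=0) = 49/2112
  weight(Z=1) = 91/2112
  weight(Z=2) = 49/1760
Total weight = 49/2112 + 91/2112 + 49/1760 = 497/5280
P(Z=0 | obs) = 49/2112 / 497/5280 = 35/142
P(Z=1 | obs) = 91/2112 / 497/5280 = 65/142
P(Z=2 | obs) = 49/1760 / 497/5280 = 21/71

P(Z = 2 | obs) = 21/71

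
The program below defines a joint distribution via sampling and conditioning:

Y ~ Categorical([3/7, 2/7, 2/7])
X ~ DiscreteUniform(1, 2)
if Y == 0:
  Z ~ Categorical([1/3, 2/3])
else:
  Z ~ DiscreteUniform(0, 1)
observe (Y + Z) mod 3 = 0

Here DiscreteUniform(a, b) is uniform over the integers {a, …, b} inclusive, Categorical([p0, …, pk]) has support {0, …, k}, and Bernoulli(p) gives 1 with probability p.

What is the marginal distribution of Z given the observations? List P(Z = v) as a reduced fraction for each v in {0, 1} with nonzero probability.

Enumerate traces; 4 have nonzero weight after conditioning:
  (Y=0, X=1, Z=0) weight 1/14
  (Y=0, X=2, Z=0) weight 1/14
  (Y=2, X=1, Z=1) weight 1/14
  (Y=2, X=2, Z=1) weight 1/14
Group by Z:
  weight(Z=0) = 1/7
  weight(Z=1) = 1/7
Total weight = 1/7 + 1/7 = 2/7
P(Z=0 | obs) = 1/7 / 2/7 = 1/2
P(Z=1 | obs) = 1/7 / 2/7 = 1/2

P(Z=0) = 1/2, P(Z=1) = 1/2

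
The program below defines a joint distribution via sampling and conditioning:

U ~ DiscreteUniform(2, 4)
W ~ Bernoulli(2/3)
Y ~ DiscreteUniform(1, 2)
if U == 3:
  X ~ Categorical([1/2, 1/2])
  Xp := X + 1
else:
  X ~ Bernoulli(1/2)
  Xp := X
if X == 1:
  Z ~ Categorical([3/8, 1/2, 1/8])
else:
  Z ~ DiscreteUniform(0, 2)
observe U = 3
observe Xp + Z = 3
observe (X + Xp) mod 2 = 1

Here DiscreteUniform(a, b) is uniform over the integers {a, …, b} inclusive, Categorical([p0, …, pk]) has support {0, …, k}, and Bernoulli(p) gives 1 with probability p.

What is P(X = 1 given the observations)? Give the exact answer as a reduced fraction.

P(X = 1 | obs) = 3/5

Enumerate traces; 8 have nonzero weight after conditioning:
  (U=3, W=0, Y=1, X=0, Z=2) weight 1/108
  (U=3, W=0, Y=1, X=1, Z=1) weight 1/72
  (U=3, W=0, Y=2, X=0, Z=2) weight 1/108
  (U=3, W=0, Y=2, X=1, Z=1) weight 1/72
  (U=3, W=1, Y=1, X=0, Z=2) weight 1/54
  (U=3, W=1, Y=1, X=1, Z=1) weight 1/36
  (U=3, W=1, Y=2, X=0, Z=2) weight 1/54
  (U=3, W=1, Y=2, X=1, Z=1) weight 1/36
Group by X:
  weight(X=0) = 1/18
  weight(X=1) = 1/12
Total weight = 1/18 + 1/12 = 5/36
P(X=0 | obs) = 1/18 / 5/36 = 2/5
P(X=1 | obs) = 1/12 / 5/36 = 3/5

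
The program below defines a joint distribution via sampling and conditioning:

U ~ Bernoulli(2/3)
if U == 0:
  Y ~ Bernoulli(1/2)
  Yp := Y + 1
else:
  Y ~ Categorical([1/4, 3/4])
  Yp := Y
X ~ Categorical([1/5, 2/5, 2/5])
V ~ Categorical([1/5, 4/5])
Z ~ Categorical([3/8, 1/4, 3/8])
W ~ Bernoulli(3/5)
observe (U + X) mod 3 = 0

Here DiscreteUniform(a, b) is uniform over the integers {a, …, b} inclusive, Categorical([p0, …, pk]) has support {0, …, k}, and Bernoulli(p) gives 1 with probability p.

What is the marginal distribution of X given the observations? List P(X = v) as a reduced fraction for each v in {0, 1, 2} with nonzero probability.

Enumerate traces; 48 have nonzero weight after conditioning:
  (U=0, Y=0, X=0, V=0, Z=0, W=0) weight 1/1000
  (U=0, Y=0, X=0, V=0, Z=0, W=1) weight 3/2000
  (U=0, Y=0, X=0, V=0, Z=1, W=0) weight 1/1500
  (U=0, Y=0, X=0, V=0, Z=1, W=1) weight 1/1000
  (U=0, Y=0, X=0, V=0, Z=2, W=0) weight 1/1000
  (U=0, Y=0, X=0, V=0, Z=2, W=1) weight 3/2000
  (U=0, Y=0, X=0, V=1, Z=0, W=0) weight 1/250
  (U=0, Y=0, X=0, V=1, Z=0, W=1) weight 3/500
  (U=1, Y=0, X=2, V=0, Z=0, W=0) weight 1/500
  … 39 more
Group by X:
  weight(X=0) = 1/15
  weight(X=2) = 4/15
Total weight = 1/15 + 4/15 = 1/3
P(X=0 | obs) = 1/15 / 1/3 = 1/5
P(X=2 | obs) = 4/15 / 1/3 = 4/5

P(X=0) = 1/5, P(X=2) = 4/5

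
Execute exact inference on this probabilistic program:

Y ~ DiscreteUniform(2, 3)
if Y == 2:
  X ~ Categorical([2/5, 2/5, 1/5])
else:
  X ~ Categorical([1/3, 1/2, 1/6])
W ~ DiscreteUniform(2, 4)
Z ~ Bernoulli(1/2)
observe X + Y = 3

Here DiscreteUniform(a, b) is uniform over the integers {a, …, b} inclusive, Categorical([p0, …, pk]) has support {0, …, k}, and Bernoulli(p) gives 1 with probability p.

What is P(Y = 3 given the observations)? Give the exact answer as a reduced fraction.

Enumerate traces; 12 have nonzero weight after conditioning:
  (Y=2, X=1, W=2, Z=0) weight 1/30
  (Y=2, X=1, W=2, Z=1) weight 1/30
  (Y=2, X=1, W=3, Z=0) weight 1/30
  (Y=2, X=1, W=3, Z=1) weight 1/30
  (Y=2, X=1, W=4, Z=0) weight 1/30
  (Y=2, X=1, W=4, Z=1) weight 1/30
  (Y=3, X=0, W=2, Z=0) weight 1/36
  (Y=3, X=0, W=2, Z=1) weight 1/36
  … 4 more
Group by Y:
  weight(Y=2) = 1/5
  weight(Y=3) = 1/6
Total weight = 1/5 + 1/6 = 11/30
P(Y=2 | obs) = 1/5 / 11/30 = 6/11
P(Y=3 | obs) = 1/6 / 11/30 = 5/11

P(Y = 3 | obs) = 5/11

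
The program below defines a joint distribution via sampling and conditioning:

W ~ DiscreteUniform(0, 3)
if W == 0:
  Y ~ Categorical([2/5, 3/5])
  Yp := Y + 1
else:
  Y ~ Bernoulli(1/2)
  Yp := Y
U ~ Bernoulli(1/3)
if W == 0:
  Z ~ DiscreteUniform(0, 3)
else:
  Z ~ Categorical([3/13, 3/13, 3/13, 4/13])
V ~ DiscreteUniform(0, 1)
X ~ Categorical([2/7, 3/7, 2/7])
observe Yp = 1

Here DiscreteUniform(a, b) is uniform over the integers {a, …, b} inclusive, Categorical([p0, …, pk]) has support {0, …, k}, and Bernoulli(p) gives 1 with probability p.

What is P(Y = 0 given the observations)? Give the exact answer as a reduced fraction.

Enumerate traces; 192 have nonzero weight after conditioning:
  (W=0, Y=0, U=0, Z=0, V=0, X=0) weight 1/420
  (W=0, Y=0, U=0, Z=0, V=0, X=1) weight 1/280
  (W=0, Y=0, U=0, Z=0, V=0, X=2) weight 1/420
  (W=0, Y=0, U=0, Z=0, V=1, X=0) weight 1/420
  (W=0, Y=0, U=0, Z=0, V=1, X=1) weight 1/280
  (W=0, Y=0, U=0, Z=0, V=1, X=2) weight 1/420
  (W=0, Y=0, U=0, Z=1, V=0, X=0) weight 1/420
  (W=0, Y=0, U=0, Z=1, V=0, X=1) weight 1/280
  (W=1, Y=1, U=0, Z=0, V=0, X=0) weight 1/364
  … 183 more
Group by Y:
  weight(Y=0) = 1/10
  weight(Y=1) = 3/8
Total weight = 1/10 + 3/8 = 19/40
P(Y=0 | obs) = 1/10 / 19/40 = 4/19
P(Y=1 | obs) = 3/8 / 19/40 = 15/19

P(Y = 0 | obs) = 4/19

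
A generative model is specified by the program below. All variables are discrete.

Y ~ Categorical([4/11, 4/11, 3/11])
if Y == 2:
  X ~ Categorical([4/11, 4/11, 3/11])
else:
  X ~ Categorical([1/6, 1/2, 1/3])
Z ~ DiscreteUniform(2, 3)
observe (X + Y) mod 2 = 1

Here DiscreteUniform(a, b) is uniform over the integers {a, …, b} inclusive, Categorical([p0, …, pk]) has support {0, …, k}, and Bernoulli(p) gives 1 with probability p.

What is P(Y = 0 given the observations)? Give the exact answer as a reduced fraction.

Enumerate traces; 8 have nonzero weight after conditioning:
  (Y=0, X=1, Z=2) weight 1/11
  (Y=0, X=1, Z=3) weight 1/11
  (Y=1, X=0, Z=2) weight 1/33
  (Y=1, X=0, Z=3) weight 1/33
  (Y=1, X=2, Z=2) weight 2/33
  (Y=1, X=2, Z=3) weight 2/33
  (Y=2, X=1, Z=2) weight 6/121
  (Y=2, X=1, Z=3) weight 6/121
Group by Y:
  weight(Y=0) = 2/11
  weight(Y=1) = 2/11
  weight(Y=2) = 12/121
Total weight = 2/11 + 2/11 + 12/121 = 56/121
P(Y=0 | obs) = 2/11 / 56/121 = 11/28
P(Y=1 | obs) = 2/11 / 56/121 = 11/28
P(Y=2 | obs) = 12/121 / 56/121 = 3/14

P(Y = 0 | obs) = 11/28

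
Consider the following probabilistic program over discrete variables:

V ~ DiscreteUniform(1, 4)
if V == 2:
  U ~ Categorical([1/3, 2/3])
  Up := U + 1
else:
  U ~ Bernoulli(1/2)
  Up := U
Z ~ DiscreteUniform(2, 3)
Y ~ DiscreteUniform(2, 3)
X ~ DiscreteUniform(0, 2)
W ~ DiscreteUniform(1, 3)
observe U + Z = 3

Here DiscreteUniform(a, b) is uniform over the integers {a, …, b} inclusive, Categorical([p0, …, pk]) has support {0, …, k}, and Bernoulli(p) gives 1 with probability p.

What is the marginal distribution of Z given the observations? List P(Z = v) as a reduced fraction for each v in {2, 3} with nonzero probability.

P(Z=2) = 13/24, P(Z=3) = 11/24

Enumerate traces; 144 have nonzero weight after conditioning:
  (V=1, U=0, Z=3, Y=2, X=0, W=1) weight 1/288
  (V=1, U=0, Z=3, Y=2, X=0, W=2) weight 1/288
  (V=1, U=0, Z=3, Y=2, X=0, W=3) weight 1/288
  (V=1, U=0, Z=3, Y=2, X=1, W=1) weight 1/288
  (V=1, U=0, Z=3, Y=2, X=1, W=2) weight 1/288
  (V=1, U=0, Z=3, Y=2, X=1, W=3) weight 1/288
  (V=1, U=0, Z=3, Y=2, X=2, W=1) weight 1/288
  (V=1, U=0, Z=3, Y=2, X=2, W=2) weight 1/288
  (V=1, U=1, Z=2, Y=2, X=0, W=1) weight 1/288
  … 135 more
Group by Z:
  weight(Z=2) = 13/48
  weight(Z=3) = 11/48
Total weight = 13/48 + 11/48 = 1/2
P(Z=2 | obs) = 13/48 / 1/2 = 13/24
P(Z=3 | obs) = 11/48 / 1/2 = 11/24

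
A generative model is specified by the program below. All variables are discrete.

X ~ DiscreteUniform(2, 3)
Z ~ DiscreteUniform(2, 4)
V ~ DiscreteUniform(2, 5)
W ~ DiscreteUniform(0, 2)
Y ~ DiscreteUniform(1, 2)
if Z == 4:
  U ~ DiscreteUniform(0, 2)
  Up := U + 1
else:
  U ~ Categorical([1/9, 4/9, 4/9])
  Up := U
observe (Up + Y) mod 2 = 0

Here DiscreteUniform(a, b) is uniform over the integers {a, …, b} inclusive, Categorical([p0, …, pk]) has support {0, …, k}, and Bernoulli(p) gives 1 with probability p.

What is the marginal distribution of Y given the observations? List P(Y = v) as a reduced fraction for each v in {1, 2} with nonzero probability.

P(Y=1) = 14/27, P(Y=2) = 13/27

Enumerate traces; 216 have nonzero weight after conditioning:
  (X=2, Z=2, V=2, W=0, Y=1, U=1) weight 1/324
  (X=2, Z=2, V=2, W=0, Y=2, U=0) weight 1/1296
  (X=2, Z=2, V=2, W=0, Y=2, U=2) weight 1/324
  (X=2, Z=2, V=2, W=1, Y=1, U=1) weight 1/324
  (X=2, Z=2, V=2, W=1, Y=2, U=0) weight 1/1296
  (X=2, Z=2, V=2, W=1, Y=2, U=2) weight 1/324
  (X=2, Z=2, V=2, W=2, Y=1, U=1) weight 1/324
  (X=2, Z=2, V=2, W=2, Y=2, U=0) weight 1/1296
  … 208 more
Group by Y:
  weight(Y=1) = 7/27
  weight(Y=2) = 13/54
Total weight = 7/27 + 13/54 = 1/2
P(Y=1 | obs) = 7/27 / 1/2 = 14/27
P(Y=2 | obs) = 13/54 / 1/2 = 13/27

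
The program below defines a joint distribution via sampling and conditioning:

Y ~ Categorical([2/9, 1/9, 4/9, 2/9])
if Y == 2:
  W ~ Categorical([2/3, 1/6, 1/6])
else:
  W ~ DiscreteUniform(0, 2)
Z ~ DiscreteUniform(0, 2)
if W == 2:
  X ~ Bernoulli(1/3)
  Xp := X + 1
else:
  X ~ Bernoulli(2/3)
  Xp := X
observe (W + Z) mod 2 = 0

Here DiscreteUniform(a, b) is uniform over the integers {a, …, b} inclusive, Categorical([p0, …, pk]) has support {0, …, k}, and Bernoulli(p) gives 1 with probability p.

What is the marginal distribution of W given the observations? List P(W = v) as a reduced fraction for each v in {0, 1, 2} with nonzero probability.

P(W=0) = 26/47, P(W=1) = 7/47, P(W=2) = 14/47

Enumerate traces; 40 have nonzero weight after conditioning:
  (Y=0, W=0, Z=0, X=0) weight 2/243
  (Y=0, W=0, Z=0, X=1) weight 4/243
  (Y=0, W=0, Z=2, X=0) weight 2/243
  (Y=0, W=0, Z=2, X=1) weight 4/243
  (Y=0, W=1, Z=1, X=0) weight 2/243
  (Y=0, W=1, Z=1, X=1) weight 4/243
  (Y=0, W=2, Z=0, X=0) weight 4/243
  (Y=0, W=2, Z=0, X=1) weight 2/243
  … 32 more
Group by W:
  weight(W=0) = 26/81
  weight(W=1) = 7/81
  weight(W=2) = 14/81
Total weight = 26/81 + 7/81 + 14/81 = 47/81
P(W=0 | obs) = 26/81 / 47/81 = 26/47
P(W=1 | obs) = 7/81 / 47/81 = 7/47
P(W=2 | obs) = 14/81 / 47/81 = 14/47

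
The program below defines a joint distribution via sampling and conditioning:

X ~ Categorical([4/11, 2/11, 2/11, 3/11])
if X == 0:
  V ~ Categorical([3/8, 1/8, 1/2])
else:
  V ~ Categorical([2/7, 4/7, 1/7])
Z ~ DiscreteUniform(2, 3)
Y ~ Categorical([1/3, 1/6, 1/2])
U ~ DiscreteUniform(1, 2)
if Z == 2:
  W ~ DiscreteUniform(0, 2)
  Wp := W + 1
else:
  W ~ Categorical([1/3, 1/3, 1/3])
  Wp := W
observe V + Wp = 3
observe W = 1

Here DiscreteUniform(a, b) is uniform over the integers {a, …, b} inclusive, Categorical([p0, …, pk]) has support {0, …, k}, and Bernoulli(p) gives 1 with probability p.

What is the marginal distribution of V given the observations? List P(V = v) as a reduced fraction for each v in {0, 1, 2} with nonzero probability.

Enumerate traces; 48 have nonzero weight after conditioning:
  (X=0, V=1, Z=2, Y=0, U=1, W=1) weight 1/792
  (X=0, V=1, Z=2, Y=0, U=2, W=1) weight 1/792
  (X=0, V=1, Z=2, Y=1, U=1, W=1) weight 1/1584
  (X=0, V=1, Z=2, Y=1, U=2, W=1) weight 1/1584
  (X=0, V=1, Z=2, Y=2, U=1, W=1) weight 1/528
  (X=0, V=1, Z=2, Y=2, U=2, W=1) weight 1/528
  (X=0, V=2, Z=3, Y=0, U=1, W=1) weight 1/198
  (X=0, V=2, Z=3, Y=0, U=2, W=1) weight 1/198
  … 40 more
Group by V:
  weight(V=1) = 3/44
  weight(V=2) = 1/22
Total weight = 3/44 + 1/22 = 5/44
P(V=1 | obs) = 3/44 / 5/44 = 3/5
P(V=2 | obs) = 1/22 / 5/44 = 2/5

P(V=1) = 3/5, P(V=2) = 2/5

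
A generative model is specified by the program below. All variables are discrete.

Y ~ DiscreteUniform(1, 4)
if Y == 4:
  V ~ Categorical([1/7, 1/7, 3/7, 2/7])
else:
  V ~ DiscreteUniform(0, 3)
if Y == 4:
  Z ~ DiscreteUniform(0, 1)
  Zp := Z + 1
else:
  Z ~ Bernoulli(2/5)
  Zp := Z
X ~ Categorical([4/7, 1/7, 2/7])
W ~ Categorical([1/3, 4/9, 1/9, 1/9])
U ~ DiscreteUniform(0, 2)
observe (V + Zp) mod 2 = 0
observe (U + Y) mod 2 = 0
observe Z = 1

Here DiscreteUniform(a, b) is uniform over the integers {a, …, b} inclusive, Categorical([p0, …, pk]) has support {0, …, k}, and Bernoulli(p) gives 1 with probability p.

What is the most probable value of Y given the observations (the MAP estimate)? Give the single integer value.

argmax_v P(Y = v | obs) = 4

Enumerate traces; 144 have nonzero weight after conditioning:
  (Y=1, V=1, Z=1, X=0, W=0, U=1) weight 1/630
  (Y=1, V=1, Z=1, X=0, W=1, U=1) weight 2/945
  (Y=1, V=1, Z=1, X=0, W=2, U=1) weight 1/1890
  (Y=1, V=1, Z=1, X=0, W=3, U=1) weight 1/1890
  (Y=1, V=1, Z=1, X=1, W=0, U=1) weight 1/2520
  (Y=1, V=1, Z=1, X=1, W=1, U=1) weight 1/1890
  (Y=1, V=1, Z=1, X=1, W=2, U=1) weight 1/7560
  (Y=1, V=1, Z=1, X=1, W=3, U=1) weight 1/7560
  (Y=2, V=1, Z=1, X=0, W=0, U=0) weight 1/630
  (Y=3, V=1, Z=1, X=0, W=0, U=1) weight 1/630
  … 134 more
Group by Y:
  weight(Y=1) = 1/60
  weight(Y=2) = 1/30
  weight(Y=3) = 1/60
  weight(Y=4) = 1/21
Total weight = 1/60 + 1/30 + 1/60 + 1/21 = 4/35
P(Y=1 | obs) = 1/60 / 4/35 = 7/48
P(Y=2 | obs) = 1/30 / 4/35 = 7/24
P(Y=3 | obs) = 1/60 / 4/35 = 7/48
P(Y=4 | obs) = 1/21 / 4/35 = 5/12
argmax = 4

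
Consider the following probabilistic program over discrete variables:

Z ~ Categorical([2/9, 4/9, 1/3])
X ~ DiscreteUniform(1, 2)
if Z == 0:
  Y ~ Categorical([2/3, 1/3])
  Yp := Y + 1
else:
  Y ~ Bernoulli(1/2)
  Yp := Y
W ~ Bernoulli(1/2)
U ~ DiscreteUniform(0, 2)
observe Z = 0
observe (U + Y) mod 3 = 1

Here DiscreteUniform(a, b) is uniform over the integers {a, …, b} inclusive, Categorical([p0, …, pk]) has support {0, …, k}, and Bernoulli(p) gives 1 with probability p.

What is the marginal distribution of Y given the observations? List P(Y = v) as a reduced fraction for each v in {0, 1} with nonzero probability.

Enumerate traces; 8 have nonzero weight after conditioning:
  (Z=0, X=1, Y=0, W=0, U=1) weight 1/81
  (Z=0, X=1, Y=0, W=1, U=1) weight 1/81
  (Z=0, X=1, Y=1, W=0, U=0) weight 1/162
  (Z=0, X=1, Y=1, W=1, U=0) weight 1/162
  (Z=0, X=2, Y=0, W=0, U=1) weight 1/81
  (Z=0, X=2, Y=0, W=1, U=1) weight 1/81
  (Z=0, X=2, Y=1, W=0, U=0) weight 1/162
  (Z=0, X=2, Y=1, W=1, U=0) weight 1/162
Group by Y:
  weight(Y=0) = 4/81
  weight(Y=1) = 2/81
Total weight = 4/81 + 2/81 = 2/27
P(Y=0 | obs) = 4/81 / 2/27 = 2/3
P(Y=1 | obs) = 2/81 / 2/27 = 1/3

P(Y=0) = 2/3, P(Y=1) = 1/3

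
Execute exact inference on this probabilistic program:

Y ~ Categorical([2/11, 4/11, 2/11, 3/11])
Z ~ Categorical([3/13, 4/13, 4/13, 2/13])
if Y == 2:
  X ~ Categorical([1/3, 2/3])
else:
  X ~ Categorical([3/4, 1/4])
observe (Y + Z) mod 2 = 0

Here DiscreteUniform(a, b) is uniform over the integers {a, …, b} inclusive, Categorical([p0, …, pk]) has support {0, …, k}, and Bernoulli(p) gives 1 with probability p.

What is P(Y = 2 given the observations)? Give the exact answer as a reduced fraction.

P(Y = 2 | obs) = 1/5

Enumerate traces; 16 have nonzero weight after conditioning:
  (Y=0, Z=0, X=0) weight 9/286
  (Y=0, Z=0, X=1) weight 3/286
  (Y=0, Z=2, X=0) weight 6/143
  (Y=0, Z=2, X=1) weight 2/143
  (Y=1, Z=1, X=0) weight 12/143
  (Y=1, Z=1, X=1) weight 4/143
  (Y=1, Z=3, X=0) weight 6/143
  (Y=1, Z=3, X=1) weight 2/143
  (Y=2, Z=0, X=0) weight 2/143
  (Y=3, Z=1, X=0) weight 9/143
  … 6 more
Group by Y:
  weight(Y=0) = 14/143
  weight(Y=1) = 24/143
  weight(Y=2) = 14/143
  weight(Y=3) = 18/143
Total weight = 14/143 + 24/143 + 14/143 + 18/143 = 70/143
P(Y=0 | obs) = 14/143 / 70/143 = 1/5
P(Y=1 | obs) = 24/143 / 70/143 = 12/35
P(Y=2 | obs) = 14/143 / 70/143 = 1/5
P(Y=3 | obs) = 18/143 / 70/143 = 9/35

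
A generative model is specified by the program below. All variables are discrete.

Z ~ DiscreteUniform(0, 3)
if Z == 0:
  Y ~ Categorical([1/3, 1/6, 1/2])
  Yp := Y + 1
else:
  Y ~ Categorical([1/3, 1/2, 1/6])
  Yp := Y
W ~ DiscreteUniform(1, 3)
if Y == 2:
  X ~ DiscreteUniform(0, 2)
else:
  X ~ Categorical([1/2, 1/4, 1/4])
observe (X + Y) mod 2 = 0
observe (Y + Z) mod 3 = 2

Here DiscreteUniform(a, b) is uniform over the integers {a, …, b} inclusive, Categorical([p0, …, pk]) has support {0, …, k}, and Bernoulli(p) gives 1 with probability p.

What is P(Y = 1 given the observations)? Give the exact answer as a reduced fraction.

P(Y = 1 | obs) = 9/59

Enumerate traces; 21 have nonzero weight after conditioning:
  (Z=0, Y=2, W=1, X=0) weight 1/72
  (Z=0, Y=2, W=1, X=2) weight 1/72
  (Z=0, Y=2, W=2, X=0) weight 1/72
  (Z=0, Y=2, W=2, X=2) weight 1/72
  (Z=0, Y=2, W=3, X=0) weight 1/72
  (Z=0, Y=2, W=3, X=2) weight 1/72
  (Z=1, Y=1, W=1, X=1) weight 1/96
  (Z=1, Y=1, W=2, X=1) weight 1/96
  (Z=2, Y=0, W=1, X=0) weight 1/72
  … 12 more
Group by Y:
  weight(Y=0) = 1/16
  weight(Y=1) = 1/32
  weight(Y=2) = 1/9
Total weight = 1/16 + 1/32 + 1/9 = 59/288
P(Y=0 | obs) = 1/16 / 59/288 = 18/59
P(Y=1 | obs) = 1/32 / 59/288 = 9/59
P(Y=2 | obs) = 1/9 / 59/288 = 32/59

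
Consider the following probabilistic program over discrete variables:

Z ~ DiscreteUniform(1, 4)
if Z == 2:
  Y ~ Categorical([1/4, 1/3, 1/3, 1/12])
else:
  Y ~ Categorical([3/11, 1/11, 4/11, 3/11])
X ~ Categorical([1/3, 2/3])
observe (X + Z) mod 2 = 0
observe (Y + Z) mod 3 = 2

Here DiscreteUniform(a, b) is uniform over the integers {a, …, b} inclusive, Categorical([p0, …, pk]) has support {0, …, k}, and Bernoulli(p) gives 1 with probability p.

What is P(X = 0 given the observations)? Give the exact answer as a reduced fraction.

Enumerate traces; 5 have nonzero weight after conditioning:
  (Z=1, Y=1, X=1) weight 1/66
  (Z=2, Y=0, X=0) weight 1/48
  (Z=2, Y=3, X=0) weight 1/144
  (Z=3, Y=2, X=1) weight 2/33
  (Z=4, Y=1, X=0) weight 1/132
Group by X:
  weight(X=0) = 7/198
  weight(X=1) = 5/66
Total weight = 7/198 + 5/66 = 1/9
P(X=0 | obs) = 7/198 / 1/9 = 7/22
P(X=1 | obs) = 5/66 / 1/9 = 15/22

P(X = 0 | obs) = 7/22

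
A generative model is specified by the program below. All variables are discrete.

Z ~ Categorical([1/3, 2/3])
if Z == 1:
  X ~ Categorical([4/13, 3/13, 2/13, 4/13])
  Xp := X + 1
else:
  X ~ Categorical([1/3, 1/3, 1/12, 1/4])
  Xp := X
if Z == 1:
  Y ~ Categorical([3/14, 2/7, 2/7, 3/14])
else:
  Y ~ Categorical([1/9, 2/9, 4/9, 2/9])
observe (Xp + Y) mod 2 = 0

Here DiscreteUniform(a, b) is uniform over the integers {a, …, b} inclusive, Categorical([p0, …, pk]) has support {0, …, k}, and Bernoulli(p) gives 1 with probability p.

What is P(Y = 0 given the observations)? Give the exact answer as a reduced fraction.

P(Y = 0 | obs) = 389/2093

Enumerate traces; 16 have nonzero weight after conditioning:
  (Z=0, X=0, Y=0) weight 1/81
  (Z=0, X=0, Y=2) weight 4/81
  (Z=0, X=1, Y=1) weight 2/81
  (Z=0, X=1, Y=3) weight 2/81
  (Z=0, X=2, Y=0) weight 1/324
  (Z=0, X=2, Y=2) weight 1/81
  (Z=0, X=3, Y=1) weight 1/54
  (Z=0, X=3, Y=3) weight 1/54
  … 8 more
Group by Y:
  weight(Y=0) = 389/4212
  weight(Y=1) = 1933/14742
  weight(Y=2) = 173/1053
  weight(Y=3) = 1609/14742
Total weight = 389/4212 + 1933/14742 + 173/1053 + 1609/14742 = 161/324
P(Y=0 | obs) = 389/4212 / 161/324 = 389/2093
P(Y=1 | obs) = 1933/14742 / 161/324 = 3866/14651
P(Y=2 | obs) = 173/1053 / 161/324 = 692/2093
P(Y=3 | obs) = 1609/14742 / 161/324 = 3218/14651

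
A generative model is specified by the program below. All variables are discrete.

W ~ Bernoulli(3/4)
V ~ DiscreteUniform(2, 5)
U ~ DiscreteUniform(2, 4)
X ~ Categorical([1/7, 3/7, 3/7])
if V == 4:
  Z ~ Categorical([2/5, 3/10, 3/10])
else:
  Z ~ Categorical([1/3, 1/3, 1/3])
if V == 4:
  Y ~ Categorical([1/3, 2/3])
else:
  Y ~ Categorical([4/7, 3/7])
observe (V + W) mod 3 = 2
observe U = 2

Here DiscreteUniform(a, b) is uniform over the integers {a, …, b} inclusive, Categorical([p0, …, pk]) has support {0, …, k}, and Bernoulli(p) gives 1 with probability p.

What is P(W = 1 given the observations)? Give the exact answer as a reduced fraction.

Enumerate traces; 54 have nonzero weight after conditioning:
  (W=0, V=2, U=2, X=0, Z=0, Y=0) weight 1/1764
  (W=0, V=2, U=2, X=0, Z=0, Y=1) weight 1/2352
  (W=0, V=2, U=2, X=0, Z=1, Y=0) weight 1/1764
  (W=0, V=2, U=2, X=0, Z=1, Y=1) weight 1/2352
  (W=0, V=2, U=2, X=0, Z=2, Y=0) weight 1/1764
  (W=0, V=2, U=2, X=0, Z=2, Y=1) weight 1/2352
  (W=0, V=2, U=2, X=1, Z=0, Y=0) weight 1/588
  (W=0, V=2, U=2, X=1, Z=0, Y=1) weight 1/784
  (W=1, V=4, U=2, X=0, Z=0, Y=0) weight 1/840
  … 45 more
Group by W:
  weight(W=0) = 1/24
  weight(W=1) = 1/16
Total weight = 1/24 + 1/16 = 5/48
P(W=0 | obs) = 1/24 / 5/48 = 2/5
P(W=1 | obs) = 1/16 / 5/48 = 3/5

P(W = 1 | obs) = 3/5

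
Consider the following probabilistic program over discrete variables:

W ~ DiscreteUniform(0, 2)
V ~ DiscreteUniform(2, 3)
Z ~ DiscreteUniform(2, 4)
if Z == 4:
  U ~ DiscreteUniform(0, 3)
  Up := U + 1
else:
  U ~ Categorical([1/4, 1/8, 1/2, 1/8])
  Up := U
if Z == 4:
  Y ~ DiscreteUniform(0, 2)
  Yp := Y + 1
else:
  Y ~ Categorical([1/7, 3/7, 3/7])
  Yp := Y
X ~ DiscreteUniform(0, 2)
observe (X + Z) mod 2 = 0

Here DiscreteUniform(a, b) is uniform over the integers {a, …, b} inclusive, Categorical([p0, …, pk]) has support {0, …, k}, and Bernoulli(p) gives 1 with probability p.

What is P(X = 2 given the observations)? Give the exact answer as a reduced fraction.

P(X = 2 | obs) = 2/5

Enumerate traces; 360 have nonzero weight after conditioning:
  (W=0, V=2, Z=2, U=0, Y=0, X=0) weight 1/1512
  (W=0, V=2, Z=2, U=0, Y=0, X=2) weight 1/1512
  (W=0, V=2, Z=2, U=0, Y=1, X=0) weight 1/504
  (W=0, V=2, Z=2, U=0, Y=1, X=2) weight 1/504
  (W=0, V=2, Z=2, U=0, Y=2, X=0) weight 1/504
  (W=0, V=2, Z=2, U=0, Y=2, X=2) weight 1/504
  (W=0, V=2, Z=2, U=1, Y=0, X=0) weight 1/3024
  (W=0, V=2, Z=2, U=1, Y=0, X=2) weight 1/3024
  (W=0, V=2, Z=3, U=0, Y=0, X=1) weight 1/1512
  … 351 more
Group by X:
  weight(X=0) = 2/9
  weight(X=1) = 1/9
  weight(X=2) = 2/9
Total weight = 2/9 + 1/9 + 2/9 = 5/9
P(X=0 | obs) = 2/9 / 5/9 = 2/5
P(X=1 | obs) = 1/9 / 5/9 = 1/5
P(X=2 | obs) = 2/9 / 5/9 = 2/5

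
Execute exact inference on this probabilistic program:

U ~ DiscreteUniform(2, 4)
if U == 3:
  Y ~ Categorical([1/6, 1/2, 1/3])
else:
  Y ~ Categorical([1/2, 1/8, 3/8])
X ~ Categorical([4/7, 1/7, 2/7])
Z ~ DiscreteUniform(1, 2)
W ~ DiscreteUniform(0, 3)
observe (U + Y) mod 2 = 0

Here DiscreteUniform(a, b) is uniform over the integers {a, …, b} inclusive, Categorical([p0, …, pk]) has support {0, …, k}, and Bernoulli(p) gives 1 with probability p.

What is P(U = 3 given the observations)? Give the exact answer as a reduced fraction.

P(U = 3 | obs) = 2/9

Enumerate traces; 120 have nonzero weight after conditioning:
  (U=2, Y=0, X=0, Z=1, W=0) weight 1/84
  (U=2, Y=0, X=0, Z=1, W=1) weight 1/84
  (U=2, Y=0, X=0, Z=1, W=2) weight 1/84
  (U=2, Y=0, X=0, Z=1, W=3) weight 1/84
  (U=2, Y=0, X=0, Z=2, W=0) weight 1/84
  (U=2, Y=0, X=0, Z=2, W=1) weight 1/84
  (U=2, Y=0, X=0, Z=2, W=2) weight 1/84
  (U=2, Y=0, X=0, Z=2, W=3) weight 1/84
  (U=3, Y=1, X=0, Z=1, W=0) weight 1/84
  (U=4, Y=0, X=0, Z=1, W=0) weight 1/84
  … 110 more
Group by U:
  weight(U=2) = 7/24
  weight(U=3) = 1/6
  weight(U=4) = 7/24
Total weight = 7/24 + 1/6 + 7/24 = 3/4
P(U=2 | obs) = 7/24 / 3/4 = 7/18
P(U=3 | obs) = 1/6 / 3/4 = 2/9
P(U=4 | obs) = 7/24 / 3/4 = 7/18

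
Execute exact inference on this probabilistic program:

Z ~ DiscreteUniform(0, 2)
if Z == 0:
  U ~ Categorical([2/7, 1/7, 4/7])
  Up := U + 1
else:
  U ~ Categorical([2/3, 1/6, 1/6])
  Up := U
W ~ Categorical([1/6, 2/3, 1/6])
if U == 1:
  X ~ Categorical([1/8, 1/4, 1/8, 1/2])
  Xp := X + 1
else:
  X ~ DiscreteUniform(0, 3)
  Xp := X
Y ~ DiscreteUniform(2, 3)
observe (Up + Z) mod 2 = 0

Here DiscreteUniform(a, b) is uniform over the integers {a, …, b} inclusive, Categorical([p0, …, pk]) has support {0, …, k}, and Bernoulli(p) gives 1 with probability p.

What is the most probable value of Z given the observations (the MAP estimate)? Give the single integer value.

Enumerate traces; 96 have nonzero weight after conditioning:
  (Z=0, U=1, W=0, X=0, Y=2) weight 1/2016
  (Z=0, U=1, W=0, X=0, Y=3) weight 1/2016
  (Z=0, U=1, W=0, X=1, Y=2) weight 1/1008
  (Z=0, U=1, W=0, X=1, Y=3) weight 1/1008
  (Z=0, U=1, W=0, X=2, Y=2) weight 1/2016
  (Z=0, U=1, W=0, X=2, Y=3) weight 1/2016
  (Z=0, U=1, W=0, X=3, Y=2) weight 1/504
  (Z=0, U=1, W=0, X=3, Y=3) weight 1/504
  (Z=1, U=1, W=0, X=0, Y=2) weight 1/1728
  (Z=2, U=0, W=0, X=0, Y=2) weight 1/216
  … 86 more
Group by Z:
  weight(Z=0) = 1/21
  weight(Z=1) = 1/18
  weight(Z=2) = 5/18
Total weight = 1/21 + 1/18 + 5/18 = 8/21
P(Z=0 | obs) = 1/21 / 8/21 = 1/8
P(Z=1 | obs) = 1/18 / 8/21 = 7/48
P(Z=2 | obs) = 5/18 / 8/21 = 35/48
argmax = 2

argmax_v P(Z = v | obs) = 2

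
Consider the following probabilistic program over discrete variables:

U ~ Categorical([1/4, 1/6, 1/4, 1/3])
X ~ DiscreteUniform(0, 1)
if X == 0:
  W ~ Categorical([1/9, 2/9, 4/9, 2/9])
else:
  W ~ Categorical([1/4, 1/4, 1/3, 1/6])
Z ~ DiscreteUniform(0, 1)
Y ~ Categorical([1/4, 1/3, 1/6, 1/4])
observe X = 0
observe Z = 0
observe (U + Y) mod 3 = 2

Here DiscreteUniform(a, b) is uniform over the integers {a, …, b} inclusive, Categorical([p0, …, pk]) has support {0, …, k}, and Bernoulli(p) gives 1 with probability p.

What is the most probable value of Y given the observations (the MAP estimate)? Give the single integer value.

argmax_v P(Y = v | obs) = 2

Enumerate traces; 20 have nonzero weight after conditioning:
  (U=0, X=0, W=0, Z=0, Y=2) weight 1/864
  (U=0, X=0, W=1, Z=0, Y=2) weight 1/432
  (U=0, X=0, W=2, Z=0, Y=2) weight 1/216
  (U=0, X=0, W=3, Z=0, Y=2) weight 1/432
  (U=1, X=0, W=0, Z=0, Y=1) weight 1/648
  (U=1, X=0, W=1, Z=0, Y=1) weight 1/324
  (U=1, X=0, W=2, Z=0, Y=1) weight 1/162
  (U=1, X=0, W=3, Z=0, Y=1) weight 1/324
  (U=2, X=0, W=0, Z=0, Y=0) weight 1/576
  (U=2, X=0, W=0, Z=0, Y=3) weight 1/576
  … 10 more
Group by Y:
  weight(Y=0) = 1/64
  weight(Y=1) = 1/72
  weight(Y=2) = 7/288
  weight(Y=3) = 1/64
Total weight = 1/64 + 1/72 + 7/288 + 1/64 = 5/72
P(Y=0 | obs) = 1/64 / 5/72 = 9/40
P(Y=1 | obs) = 1/72 / 5/72 = 1/5
P(Y=2 | obs) = 7/288 / 5/72 = 7/20
P(Y=3 | obs) = 1/64 / 5/72 = 9/40
argmax = 2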